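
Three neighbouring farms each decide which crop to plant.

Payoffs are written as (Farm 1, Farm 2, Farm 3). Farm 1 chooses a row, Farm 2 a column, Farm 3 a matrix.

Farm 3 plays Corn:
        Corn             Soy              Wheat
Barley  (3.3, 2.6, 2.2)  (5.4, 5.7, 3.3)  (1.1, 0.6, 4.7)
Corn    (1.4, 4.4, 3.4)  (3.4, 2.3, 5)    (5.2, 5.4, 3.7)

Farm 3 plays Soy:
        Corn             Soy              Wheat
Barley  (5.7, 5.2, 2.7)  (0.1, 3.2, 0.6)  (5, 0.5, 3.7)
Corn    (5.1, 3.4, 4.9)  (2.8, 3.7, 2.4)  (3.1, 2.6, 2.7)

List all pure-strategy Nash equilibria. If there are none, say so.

The pure Nash equilibria are (Barley, Corn, Soy) and (Barley, Soy, Corn) and (Corn, Wheat, Corn).

(Barley, Corn, Corn): Farm 2 can switch to Soy (2.6 → 5.7). Not NE.
(Barley, Corn, Soy): Farm 1 gets 5.7, best alternative 5.1; Farm 2 gets 5.2, best alternative 3.2; Farm 3 gets 2.7, best alternative 2.2. No profitable deviation — NE.
(Barley, Soy, Corn): Farm 1 gets 5.4, best alternative 3.4; Farm 2 gets 5.7, best alternative 2.6; Farm 3 gets 3.3, best alternative 0.6. No profitable deviation — NE.
(Barley, Soy, Soy): Farm 1 can switch to Corn (0.1 → 2.8). Not NE.
(Barley, Wheat, Corn): Farm 1 can switch to Corn (1.1 → 5.2). Not NE.
(Barley, Wheat, Soy): Farm 2 can switch to Corn (0.5 → 5.2). Not NE.
(Corn, Corn, Corn): Farm 1 can switch to Barley (1.4 → 3.3). Not NE.
(Corn, Corn, Soy): Farm 1 can switch to Barley (5.1 → 5.7). Not NE.
(Corn, Soy, Corn): Farm 1 can switch to Barley (3.4 → 5.4). Not NE.
(Corn, Soy, Soy): Farm 3 can switch to Corn (2.4 → 5). Not NE.
(Corn, Wheat, Corn): Farm 1 gets 5.2, best alternative 1.1; Farm 2 gets 5.4, best alternative 4.4; Farm 3 gets 3.7, best alternative 2.7. No profitable deviation — NE.
(The remaining 1 profile has a profitable deviation by the same check.)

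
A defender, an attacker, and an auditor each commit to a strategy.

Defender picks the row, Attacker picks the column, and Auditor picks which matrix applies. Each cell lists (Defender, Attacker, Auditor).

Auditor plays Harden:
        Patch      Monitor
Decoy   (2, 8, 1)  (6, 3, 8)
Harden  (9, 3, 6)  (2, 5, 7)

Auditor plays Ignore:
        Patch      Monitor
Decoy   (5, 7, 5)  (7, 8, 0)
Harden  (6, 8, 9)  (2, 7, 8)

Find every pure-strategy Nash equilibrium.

Defender against (Patch, Harden): payoffs 2, 9 → best response Harden.
Defender against (Patch, Ignore): payoffs 5, 6 → best response Harden.
Defender against (Monitor, Harden): payoffs 6, 2 → best response Decoy.
Defender against (Monitor, Ignore): payoffs 7, 2 → best response Decoy.
Attacker against (Decoy, Harden): payoffs 8, 3 → best response Patch.
Attacker against (Decoy, Ignore): payoffs 7, 8 → best response Monitor.
Attacker against (Harden, Harden): payoffs 3, 5 → best response Monitor.
Attacker against (Harden, Ignore): payoffs 8, 7 → best response Patch.
Auditor against (Decoy, Patch): payoffs 1, 5 → best response Ignore.
Auditor against (Decoy, Monitor): payoffs 8, 0 → best response Harden.
Auditor against (Harden, Patch): payoffs 6, 9 → best response Ignore.
Auditor against (Harden, Monitor): payoffs 7, 8 → best response Ignore.
Mutual best responses: (Harden, Patch, Ignore).

Pure NE: (Harden, Patch, Ignore)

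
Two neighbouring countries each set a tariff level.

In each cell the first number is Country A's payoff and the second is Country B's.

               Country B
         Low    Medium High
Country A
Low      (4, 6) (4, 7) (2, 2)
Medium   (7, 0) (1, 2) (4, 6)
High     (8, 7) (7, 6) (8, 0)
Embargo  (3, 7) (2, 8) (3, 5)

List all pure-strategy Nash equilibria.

Country A against Low: payoffs 4, 7, 8, 3 → best response High.
Country A against Medium: payoffs 4, 1, 7, 2 → best response High.
Country A against High: payoffs 2, 4, 8, 3 → best response High.
Country B against Low: payoffs 6, 7, 2 → best response Medium.
Country B against Medium: payoffs 0, 2, 6 → best response High.
Country B against High: payoffs 7, 6, 0 → best response Low.
Country B against Embargo: payoffs 7, 8, 5 → best response Medium.
Mutual best responses: (High, Low).

Pure NE: (High, Low)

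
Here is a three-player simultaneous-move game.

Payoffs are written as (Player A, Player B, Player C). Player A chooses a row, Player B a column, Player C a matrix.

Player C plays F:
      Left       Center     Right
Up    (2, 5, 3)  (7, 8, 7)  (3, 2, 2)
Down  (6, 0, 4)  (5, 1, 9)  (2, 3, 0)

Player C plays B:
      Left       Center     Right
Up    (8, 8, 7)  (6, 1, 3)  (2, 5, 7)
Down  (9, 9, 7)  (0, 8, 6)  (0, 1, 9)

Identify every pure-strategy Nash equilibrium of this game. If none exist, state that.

The pure Nash equilibria are (Up, Center, F) and (Down, Left, B).

(Up, Left, F): Player A can switch to Down (2 → 6). Not NE.
(Up, Left, B): Player A can switch to Down (8 → 9). Not NE.
(Up, Center, F): Player A gets 7, best alternative 5; Player B gets 8, best alternative 5; Player C gets 7, best alternative 3. No profitable deviation — NE.
(Up, Center, B): Player B can switch to Left (1 → 8). Not NE.
(Up, Right, F): Player B can switch to Left (2 → 5). Not NE.
(Up, Right, B): Player B can switch to Left (5 → 8). Not NE.
(Down, Left, F): Player B can switch to Center (0 → 1). Not NE.
(Down, Left, B): Player A gets 9, best alternative 8; Player B gets 9, best alternative 8; Player C gets 7, best alternative 4. No profitable deviation — NE.
(Down, Center, F): Player A can switch to Up (5 → 7). Not NE.
(Down, Center, B): Player A can switch to Up (0 → 6). Not NE.
(Down, Right, F): Player A can switch to Up (2 → 3). Not NE.
(Down, Right, B): Player A can switch to Up (0 → 2). Not NE.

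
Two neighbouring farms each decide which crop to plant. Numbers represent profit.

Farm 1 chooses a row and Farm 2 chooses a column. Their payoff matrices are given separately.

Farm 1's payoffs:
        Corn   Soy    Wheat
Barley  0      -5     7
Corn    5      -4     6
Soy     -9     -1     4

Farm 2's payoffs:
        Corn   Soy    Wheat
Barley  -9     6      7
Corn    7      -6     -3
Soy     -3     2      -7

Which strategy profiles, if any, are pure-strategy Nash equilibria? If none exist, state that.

Farm 1 against Corn: payoffs 0, 5, -9 → best response Corn.
Farm 1 against Soy: payoffs -5, -4, -1 → best response Soy.
Farm 1 against Wheat: payoffs 7, 6, 4 → best response Barley.
Farm 2 against Barley: payoffs -9, 6, 7 → best response Wheat.
Farm 2 against Corn: payoffs 7, -6, -3 → best response Corn.
Farm 2 against Soy: payoffs -3, 2, -7 → best response Soy.
Mutual best responses: (Barley, Wheat); (Corn, Corn); (Soy, Soy).

The pure Nash equilibria are (Barley, Wheat) and (Corn, Corn) and (Soy, Soy).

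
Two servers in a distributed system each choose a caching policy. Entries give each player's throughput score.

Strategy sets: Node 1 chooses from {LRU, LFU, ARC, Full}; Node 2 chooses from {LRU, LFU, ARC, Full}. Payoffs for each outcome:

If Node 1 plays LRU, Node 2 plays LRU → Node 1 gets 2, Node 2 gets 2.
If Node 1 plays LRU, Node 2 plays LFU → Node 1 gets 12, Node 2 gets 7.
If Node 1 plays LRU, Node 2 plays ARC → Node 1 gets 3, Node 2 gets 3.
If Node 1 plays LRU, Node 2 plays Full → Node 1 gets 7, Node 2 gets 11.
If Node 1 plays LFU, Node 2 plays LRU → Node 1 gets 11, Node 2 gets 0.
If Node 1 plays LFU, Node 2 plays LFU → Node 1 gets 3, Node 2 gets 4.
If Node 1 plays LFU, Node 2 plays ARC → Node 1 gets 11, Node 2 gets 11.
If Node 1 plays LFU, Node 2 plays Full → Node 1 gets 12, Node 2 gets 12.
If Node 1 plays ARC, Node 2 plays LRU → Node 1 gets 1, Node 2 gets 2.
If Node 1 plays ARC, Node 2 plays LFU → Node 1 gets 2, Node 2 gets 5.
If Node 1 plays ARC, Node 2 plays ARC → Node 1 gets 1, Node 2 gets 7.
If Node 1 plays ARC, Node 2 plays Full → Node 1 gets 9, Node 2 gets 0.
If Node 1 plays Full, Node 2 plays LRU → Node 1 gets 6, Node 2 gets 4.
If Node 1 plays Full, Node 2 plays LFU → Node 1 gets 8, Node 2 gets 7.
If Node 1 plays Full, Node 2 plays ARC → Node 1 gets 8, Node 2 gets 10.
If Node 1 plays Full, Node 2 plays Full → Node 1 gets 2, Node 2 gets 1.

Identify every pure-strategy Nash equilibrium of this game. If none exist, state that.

For each strategy profile, look for a profitable unilateral deviation.
(LRU, LRU): Node 1 can switch to LFU (2 → 11). Not NE.
(LRU, LFU): Node 2 can switch to Full (7 → 11). Not NE.
(LRU, ARC): Node 1 can switch to LFU (3 → 11). Not NE.
(LRU, Full): Node 1 can switch to LFU (7 → 12). Not NE.
(LFU, LRU): Node 2 can switch to LFU (0 → 4). Not NE.
(LFU, LFU): Node 1 can switch to LRU (3 → 12). Not NE.
(LFU, ARC): Node 2 can switch to Full (11 → 12). Not NE.
(LFU, Full): Node 1 gets 12, best alternative 9; Node 2 gets 12, best alternative 11. No profitable deviation — NE.
(ARC, LRU): Node 1 can switch to LRU (1 → 2). Not NE.
(The remaining 7 profiles each have a profitable deviation by the same check.)

(LFU, Full)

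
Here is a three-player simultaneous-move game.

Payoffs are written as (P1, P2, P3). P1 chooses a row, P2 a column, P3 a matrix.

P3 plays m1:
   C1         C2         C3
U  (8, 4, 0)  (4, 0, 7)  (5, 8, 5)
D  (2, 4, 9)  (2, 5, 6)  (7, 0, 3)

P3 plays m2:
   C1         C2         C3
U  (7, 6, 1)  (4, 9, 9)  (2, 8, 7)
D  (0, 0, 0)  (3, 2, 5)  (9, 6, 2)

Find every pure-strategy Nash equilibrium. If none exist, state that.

P1 against (C1, m1): payoffs 8, 2 → best response U.
P1 against (C1, m2): payoffs 7, 0 → best response U.
P1 against (C2, m1): payoffs 4, 2 → best response U.
P1 against (C2, m2): payoffs 4, 3 → best response U.
P1 against (C3, m1): payoffs 5, 7 → best response D.
P1 against (C3, m2): payoffs 2, 9 → best response D.
P2 against (U, m1): payoffs 4, 0, 8 → best response C3.
P2 against (U, m2): payoffs 6, 9, 8 → best response C2.
P2 against (D, m1): payoffs 4, 5, 0 → best response C2.
P2 against (D, m2): payoffs 0, 2, 6 → best response C3.
P3 against (U, C1): payoffs 0, 1 → best response m2.
P3 against (U, C2): payoffs 7, 9 → best response m2.
P3 against (U, C3): payoffs 5, 7 → best response m2.
P3 against (D, C1): payoffs 9, 0 → best response m1.
P3 against (D, C2): payoffs 6, 5 → best response m1.
P3 against (D, C3): payoffs 3, 2 → best response m1.
Mutual best responses: (U, C2, m2).

The unique pure-strategy Nash equilibrium is (U, C2, m2).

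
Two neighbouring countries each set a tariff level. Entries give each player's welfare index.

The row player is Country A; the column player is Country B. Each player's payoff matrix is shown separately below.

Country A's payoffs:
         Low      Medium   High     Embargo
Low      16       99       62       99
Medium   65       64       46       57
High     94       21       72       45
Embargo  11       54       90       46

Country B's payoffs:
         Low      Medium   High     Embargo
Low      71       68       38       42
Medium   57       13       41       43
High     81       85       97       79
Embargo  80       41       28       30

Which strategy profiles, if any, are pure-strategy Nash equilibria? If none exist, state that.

(Low, Low): Country A can switch to Medium (16 → 65). Not NE.
(Low, Medium): Country B can switch to Low (68 → 71). Not NE.
(Low, High): Country A can switch to High (62 → 72). Not NE.
(Low, Embargo): Country B can switch to Low (42 → 71). Not NE.
(Medium, Low): Country A can switch to High (65 → 94). Not NE.
(Medium, Medium): Country A can switch to Low (64 → 99). Not NE.
(Medium, High): Country A can switch to Low (46 → 62). Not NE.
(Medium, Embargo): Country A can switch to Low (57 → 99). Not NE.
(High, Low): Country B can switch to Medium (81 → 85). Not NE.
(High, Medium): Country A can switch to Low (21 → 99). Not NE.
(High, High): Country A can switch to Embargo (72 → 90). Not NE.
(High, Embargo): Country A can switch to Low (45 → 99). Not NE.
(The remaining 4 profiles each have a profitable deviation by the same check.)

There is no pure-strategy Nash equilibrium.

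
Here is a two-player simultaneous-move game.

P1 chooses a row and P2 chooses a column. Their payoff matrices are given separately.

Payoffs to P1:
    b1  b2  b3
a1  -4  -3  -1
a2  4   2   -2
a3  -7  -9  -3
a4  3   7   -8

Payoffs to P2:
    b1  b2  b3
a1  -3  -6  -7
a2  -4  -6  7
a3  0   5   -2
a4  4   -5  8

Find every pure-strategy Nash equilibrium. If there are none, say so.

No pure-strategy Nash equilibrium.

Mark each player's best response to every combination of opponents' strategies; a profile where every player is best-responding is a pure Nash equilibrium.
P1 against b1: payoffs -4, 4, -7, 3 → best response a2.
P1 against b2: payoffs -3, 2, -9, 7 → best response a4.
P1 against b3: payoffs -1, -2, -3, -8 → best response a1.
P2 against a1: payoffs -3, -6, -7 → best response b1.
P2 against a2: payoffs -4, -6, 7 → best response b3.
P2 against a3: payoffs 0, 5, -2 → best response b2.
P2 against a4: payoffs 4, -5, 8 → best response b3.
No profile is a mutual best response for all players.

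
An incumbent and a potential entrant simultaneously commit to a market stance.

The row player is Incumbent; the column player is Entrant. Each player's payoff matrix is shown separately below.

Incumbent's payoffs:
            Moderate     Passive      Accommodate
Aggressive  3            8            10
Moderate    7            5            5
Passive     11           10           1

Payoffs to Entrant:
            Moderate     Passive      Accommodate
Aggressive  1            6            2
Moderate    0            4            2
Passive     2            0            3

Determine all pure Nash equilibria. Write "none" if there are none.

This game has no pure Nash equilibrium.

Mark each player's best response to every combination of opponents' strategies; a profile where every player is best-responding is a pure Nash equilibrium.
Incumbent against Moderate: payoffs 3, 7, 11 → best response Passive.
Incumbent against Passive: payoffs 8, 5, 10 → best response Passive.
Incumbent against Accommodate: payoffs 10, 5, 1 → best response Aggressive.
Entrant against Aggressive: payoffs 1, 6, 2 → best response Passive.
Entrant against Moderate: payoffs 0, 4, 2 → best response Passive.
Entrant against Passive: payoffs 2, 0, 3 → best response Accommodate.
No profile is a mutual best response for all players.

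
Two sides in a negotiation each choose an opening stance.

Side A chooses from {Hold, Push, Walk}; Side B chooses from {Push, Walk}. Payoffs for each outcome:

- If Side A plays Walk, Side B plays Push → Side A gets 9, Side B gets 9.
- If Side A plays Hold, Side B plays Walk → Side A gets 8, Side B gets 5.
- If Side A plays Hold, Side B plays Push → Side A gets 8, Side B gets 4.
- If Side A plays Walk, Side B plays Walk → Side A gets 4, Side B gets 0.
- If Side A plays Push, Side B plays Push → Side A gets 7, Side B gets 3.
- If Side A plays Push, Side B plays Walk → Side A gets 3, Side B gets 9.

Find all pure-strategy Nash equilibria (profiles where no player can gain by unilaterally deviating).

(Hold, Walk) and (Walk, Push)

Mark each player's best response to every combination of opponents' strategies; a profile where every player is best-responding is a pure Nash equilibrium.
Side A against Push: payoffs 8, 7, 9 → best response Walk.
Side A against Walk: payoffs 8, 3, 4 → best response Hold.
Side B against Hold: payoffs 4, 5 → best response Walk.
Side B against Push: payoffs 3, 9 → best response Walk.
Side B against Walk: payoffs 9, 0 → best response Push.
Mutual best responses: (Hold, Walk); (Walk, Push).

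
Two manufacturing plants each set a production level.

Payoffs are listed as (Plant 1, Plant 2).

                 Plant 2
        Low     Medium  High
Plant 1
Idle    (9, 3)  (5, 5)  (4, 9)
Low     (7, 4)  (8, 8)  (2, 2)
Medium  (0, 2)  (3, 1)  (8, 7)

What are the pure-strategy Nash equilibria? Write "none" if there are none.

The pure Nash equilibria are (Low, Medium); (Medium, High).

(Idle, Low): Plant 2 can switch to Medium (3 → 5). Not NE.
(Idle, Medium): Plant 1 can switch to Low (5 → 8). Not NE.
(Idle, High): Plant 1 can switch to Medium (4 → 8). Not NE.
(Low, Low): Plant 1 can switch to Idle (7 → 9). Not NE.
(Low, Medium): Plant 1 gets 8, best alternative 5; Plant 2 gets 8, best alternative 4. No profitable deviation — NE.
(Low, High): Plant 1 can switch to Idle (2 → 4). Not NE.
(Medium, Low): Plant 1 can switch to Idle (0 → 9). Not NE.
(Medium, High): Plant 1 gets 8, best alternative 4; Plant 2 gets 7, best alternative 2. No profitable deviation — NE.
(The remaining 1 profile has a profitable deviation by the same check.)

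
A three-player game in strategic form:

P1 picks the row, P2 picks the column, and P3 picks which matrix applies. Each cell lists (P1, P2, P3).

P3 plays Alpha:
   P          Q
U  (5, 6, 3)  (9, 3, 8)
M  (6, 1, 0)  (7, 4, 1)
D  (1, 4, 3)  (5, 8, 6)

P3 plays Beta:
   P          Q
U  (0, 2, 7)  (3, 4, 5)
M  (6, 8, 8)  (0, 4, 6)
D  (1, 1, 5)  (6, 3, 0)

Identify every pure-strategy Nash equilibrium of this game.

Pure NE: (M, P, Beta)

(U, P, Alpha): P1 can switch to M (5 → 6). Not NE.
(U, P, Beta): P1 can switch to M (0 → 6). Not NE.
(U, Q, Alpha): P2 can switch to P (3 → 6). Not NE.
(U, Q, Beta): P1 can switch to D (3 → 6). Not NE.
(M, P, Alpha): P2 can switch to Q (1 → 4). Not NE.
(M, P, Beta): P1 gets 6, best alternative 1; P2 gets 8, best alternative 4; P3 gets 8, best alternative 0. No profitable deviation — NE.
(M, Q, Alpha): P1 can switch to U (7 → 9). Not NE.
(M, Q, Beta): P1 can switch to U (0 → 3). Not NE.
(D, P, Alpha): P1 can switch to U (1 → 5). Not NE.
(The remaining 3 profiles each have a profitable deviation by the same check.)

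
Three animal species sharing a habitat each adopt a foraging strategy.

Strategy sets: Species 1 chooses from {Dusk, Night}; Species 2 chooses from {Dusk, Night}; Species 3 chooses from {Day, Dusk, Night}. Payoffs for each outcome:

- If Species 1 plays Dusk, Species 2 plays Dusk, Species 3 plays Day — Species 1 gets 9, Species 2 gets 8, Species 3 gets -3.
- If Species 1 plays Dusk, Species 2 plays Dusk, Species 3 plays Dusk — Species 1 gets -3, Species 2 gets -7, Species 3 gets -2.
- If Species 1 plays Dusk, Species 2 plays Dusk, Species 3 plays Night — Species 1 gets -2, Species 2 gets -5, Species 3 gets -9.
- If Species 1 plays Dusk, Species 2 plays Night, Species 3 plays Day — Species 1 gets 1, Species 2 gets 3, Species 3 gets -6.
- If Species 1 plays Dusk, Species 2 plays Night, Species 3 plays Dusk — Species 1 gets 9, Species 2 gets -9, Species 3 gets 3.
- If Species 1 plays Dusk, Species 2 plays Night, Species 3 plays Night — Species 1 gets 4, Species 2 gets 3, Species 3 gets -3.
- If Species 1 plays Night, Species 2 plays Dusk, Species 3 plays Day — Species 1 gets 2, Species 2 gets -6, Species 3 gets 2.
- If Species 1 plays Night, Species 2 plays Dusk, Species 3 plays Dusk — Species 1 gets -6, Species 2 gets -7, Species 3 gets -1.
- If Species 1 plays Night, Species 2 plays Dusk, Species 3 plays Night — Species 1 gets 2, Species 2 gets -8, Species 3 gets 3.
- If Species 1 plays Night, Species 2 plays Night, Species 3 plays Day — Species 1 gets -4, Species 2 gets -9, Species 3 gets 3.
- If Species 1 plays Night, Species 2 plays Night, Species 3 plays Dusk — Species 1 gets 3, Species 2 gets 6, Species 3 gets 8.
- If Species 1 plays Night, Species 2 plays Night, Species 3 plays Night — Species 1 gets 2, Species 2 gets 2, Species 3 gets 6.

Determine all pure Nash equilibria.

(Dusk, Dusk, Dusk)

(Dusk, Dusk, Day): Species 3 can switch to Dusk (-3 → -2). Not NE.
(Dusk, Dusk, Dusk): Species 1 gets -3, best alternative -6; Species 2 gets -7, best alternative -9; Species 3 gets -2, best alternative -3. No profitable deviation — NE.
(Dusk, Dusk, Night): Species 1 can switch to Night (-2 → 2). Not NE.
(Dusk, Night, Day): Species 2 can switch to Dusk (3 → 8). Not NE.
(Dusk, Night, Dusk): Species 2 can switch to Dusk (-9 → -7). Not NE.
(Dusk, Night, Night): Species 3 can switch to Dusk (-3 → 3). Not NE.
(Night, Dusk, Day): Species 1 can switch to Dusk (2 → 9). Not NE.
(Night, Dusk, Dusk): Species 1 can switch to Dusk (-6 → -3). Not NE.
(Night, Dusk, Night): Species 2 can switch to Night (-8 → 2). Not NE.
(Night, Night, Day): Species 1 can switch to Dusk (-4 → 1). Not NE.
(Night, Night, Dusk): Species 1 can switch to Dusk (3 → 9). Not NE.
(Night, Night, Night): Species 1 can switch to Dusk (2 → 4). Not NE.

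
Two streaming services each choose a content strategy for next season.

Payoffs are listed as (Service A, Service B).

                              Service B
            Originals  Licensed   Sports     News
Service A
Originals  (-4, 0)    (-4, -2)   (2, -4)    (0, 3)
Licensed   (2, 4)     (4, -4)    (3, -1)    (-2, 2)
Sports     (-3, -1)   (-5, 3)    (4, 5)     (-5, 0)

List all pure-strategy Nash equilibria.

Pure-strategy Nash equilibria: (Originals, News); (Licensed, Originals); (Sports, Sports)

(Originals, Originals): Service A can switch to Licensed (-4 → 2). Not NE.
(Originals, Licensed): Service A can switch to Licensed (-4 → 4). Not NE.
(Originals, Sports): Service A can switch to Licensed (2 → 3). Not NE.
(Originals, News): Service A gets 0, best alternative -2; Service B gets 3, best alternative 0. No profitable deviation — NE.
(Licensed, Originals): Service A gets 2, best alternative -3; Service B gets 4, best alternative 2. No profitable deviation — NE.
(Licensed, Licensed): Service B can switch to Originals (-4 → 4). Not NE.
(Licensed, Sports): Service A can switch to Sports (3 → 4). Not NE.
(Licensed, News): Service A can switch to Originals (-2 → 0). Not NE.
(Sports, Sports): Service A gets 4, best alternative 3; Service B gets 5, best alternative 3. No profitable deviation — NE.
(The remaining 3 profiles each have a profitable deviation by the same check.)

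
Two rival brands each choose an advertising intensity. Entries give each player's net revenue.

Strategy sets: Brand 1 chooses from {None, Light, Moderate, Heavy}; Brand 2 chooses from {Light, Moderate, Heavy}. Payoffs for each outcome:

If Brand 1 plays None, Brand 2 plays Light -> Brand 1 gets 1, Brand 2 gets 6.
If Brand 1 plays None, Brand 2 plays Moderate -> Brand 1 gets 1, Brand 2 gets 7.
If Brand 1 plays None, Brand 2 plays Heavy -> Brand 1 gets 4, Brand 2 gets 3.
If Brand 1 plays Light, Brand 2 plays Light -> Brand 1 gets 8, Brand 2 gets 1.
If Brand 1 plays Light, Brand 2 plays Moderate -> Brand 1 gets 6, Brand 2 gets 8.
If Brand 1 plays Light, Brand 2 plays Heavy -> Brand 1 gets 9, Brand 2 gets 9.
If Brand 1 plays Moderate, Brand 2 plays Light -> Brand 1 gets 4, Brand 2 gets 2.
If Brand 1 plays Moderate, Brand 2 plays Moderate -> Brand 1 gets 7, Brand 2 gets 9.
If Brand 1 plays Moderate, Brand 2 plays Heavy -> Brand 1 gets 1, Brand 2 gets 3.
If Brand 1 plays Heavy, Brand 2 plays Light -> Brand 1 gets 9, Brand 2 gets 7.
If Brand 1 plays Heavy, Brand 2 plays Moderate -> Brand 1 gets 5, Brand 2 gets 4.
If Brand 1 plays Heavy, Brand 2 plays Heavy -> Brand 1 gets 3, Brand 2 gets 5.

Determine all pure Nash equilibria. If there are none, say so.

The pure Nash equilibria are (Light, Heavy); (Moderate, Moderate); (Heavy, Light).

Check each profile: it is a Nash equilibrium iff no player can strictly gain by switching unilaterally.
(None, Light): Brand 1 can switch to Light (1 → 8). Not NE.
(None, Moderate): Brand 1 can switch to Light (1 → 6). Not NE.
(None, Heavy): Brand 1 can switch to Light (4 → 9). Not NE.
(Light, Light): Brand 1 can switch to Heavy (8 → 9). Not NE.
(Light, Moderate): Brand 1 can switch to Moderate (6 → 7). Not NE.
(Light, Heavy): Brand 1 gets 9, best alternative 4; Brand 2 gets 9, best alternative 8. No profitable deviation — NE.
(Moderate, Light): Brand 1 can switch to Light (4 → 8). Not NE.
(Moderate, Moderate): Brand 1 gets 7, best alternative 6; Brand 2 gets 9, best alternative 3. No profitable deviation — NE.
(Moderate, Heavy): Brand 1 can switch to None (1 → 4). Not NE.
(Heavy, Light): Brand 1 gets 9, best alternative 8; Brand 2 gets 7, best alternative 5. No profitable deviation — NE.
(Heavy, Moderate): Brand 1 can switch to Light (5 → 6). Not NE.
(The remaining 1 profile has a profitable deviation by the same check.)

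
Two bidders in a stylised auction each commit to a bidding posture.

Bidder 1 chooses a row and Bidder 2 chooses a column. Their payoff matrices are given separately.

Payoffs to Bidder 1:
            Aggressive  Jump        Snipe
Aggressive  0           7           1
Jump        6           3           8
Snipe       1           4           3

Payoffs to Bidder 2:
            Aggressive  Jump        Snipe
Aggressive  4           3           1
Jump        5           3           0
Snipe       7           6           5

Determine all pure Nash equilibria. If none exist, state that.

(Aggressive, Aggressive): Bidder 1 can switch to Jump (0 → 6). Not NE.
(Aggressive, Jump): Bidder 2 can switch to Aggressive (3 → 4). Not NE.
(Aggressive, Snipe): Bidder 1 can switch to Jump (1 → 8). Not NE.
(Jump, Aggressive): Bidder 1 gets 6, best alternative 1; Bidder 2 gets 5, best alternative 3. No profitable deviation — NE.
(Jump, Jump): Bidder 1 can switch to Aggressive (3 → 7). Not NE.
(Jump, Snipe): Bidder 2 can switch to Aggressive (0 → 5). Not NE.
(Snipe, Aggressive): Bidder 1 can switch to Jump (1 → 6). Not NE.
(Snipe, Jump): Bidder 1 can switch to Aggressive (4 → 7). Not NE.
(Snipe, Snipe): Bidder 1 can switch to Jump (3 → 8). Not NE.

The unique pure-strategy Nash equilibrium is (Jump, Aggressive).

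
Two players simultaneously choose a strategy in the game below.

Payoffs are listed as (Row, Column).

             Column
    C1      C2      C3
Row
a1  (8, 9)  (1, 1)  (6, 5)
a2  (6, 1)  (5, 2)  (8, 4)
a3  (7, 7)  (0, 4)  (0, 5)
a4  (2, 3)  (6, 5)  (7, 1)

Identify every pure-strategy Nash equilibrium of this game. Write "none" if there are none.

For each strategy profile, look for a profitable unilateral deviation.
(a1, C1): Row gets 8, best alternative 7; Column gets 9, best alternative 5. No profitable deviation — NE.
(a1, C2): Row can switch to a2 (1 → 5). Not NE.
(a1, C3): Row can switch to a2 (6 → 8). Not NE.
(a2, C1): Row can switch to a1 (6 → 8). Not NE.
(a2, C2): Row can switch to a4 (5 → 6). Not NE.
(a2, C3): Row gets 8, best alternative 7; Column gets 4, best alternative 2. No profitable deviation — NE.
(a3, C1): Row can switch to a1 (7 → 8). Not NE.
(a3, C2): Row can switch to a1 (0 → 1). Not NE.
(a3, C3): Row can switch to a1 (0 → 6). Not NE.
(a4, C1): Row can switch to a1 (2 → 8). Not NE.
(a4, C2): Row gets 6, best alternative 5; Column gets 5, best alternative 3. No profitable deviation — NE.
(a4, C3): Row can switch to a2 (7 → 8). Not NE.

Pure-strategy Nash equilibria: (a1, C1); (a2, C3); (a4, C2)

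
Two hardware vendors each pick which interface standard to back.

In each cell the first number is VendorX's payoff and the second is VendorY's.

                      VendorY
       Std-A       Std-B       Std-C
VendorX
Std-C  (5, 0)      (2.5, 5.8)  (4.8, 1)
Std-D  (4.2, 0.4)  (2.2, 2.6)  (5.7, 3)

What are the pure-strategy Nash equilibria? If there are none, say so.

The pure Nash equilibria are (Std-C, Std-B); (Std-D, Std-C).

VendorX against Std-A: payoffs 5, 4.2 → best response Std-C.
VendorX against Std-B: payoffs 2.5, 2.2 → best response Std-C.
VendorX against Std-C: payoffs 4.8, 5.7 → best response Std-D.
VendorY against Std-C: payoffs 0, 5.8, 1 → best response Std-B.
VendorY against Std-D: payoffs 0.4, 2.6, 3 → best response Std-C.
Mutual best responses: (Std-C, Std-B); (Std-D, Std-C).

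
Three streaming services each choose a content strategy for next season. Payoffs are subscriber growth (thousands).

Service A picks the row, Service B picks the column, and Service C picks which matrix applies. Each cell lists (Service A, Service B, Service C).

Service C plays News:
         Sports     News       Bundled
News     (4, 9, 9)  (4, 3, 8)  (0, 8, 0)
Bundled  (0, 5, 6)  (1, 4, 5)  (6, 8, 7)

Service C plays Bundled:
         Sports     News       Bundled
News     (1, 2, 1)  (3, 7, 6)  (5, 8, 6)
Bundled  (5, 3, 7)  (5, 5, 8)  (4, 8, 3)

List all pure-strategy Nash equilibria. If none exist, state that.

For each strategy profile, look for a profitable unilateral deviation.
(News, Sports, News): Service A gets 4, best alternative 0; Service B gets 9, best alternative 8; Service C gets 9, best alternative 1. No profitable deviation — NE.
(News, Sports, Bundled): Service A can switch to Bundled (1 → 5). Not NE.
(News, News, News): Service B can switch to Sports (3 → 9). Not NE.
(News, News, Bundled): Service A can switch to Bundled (3 → 5). Not NE.
(News, Bundled, News): Service A can switch to Bundled (0 → 6). Not NE.
(News, Bundled, Bundled): Service A gets 5, best alternative 4; Service B gets 8, best alternative 7; Service C gets 6, best alternative 0. No profitable deviation — NE.
(Bundled, Sports, News): Service A can switch to News (0 → 4). Not NE.
(Bundled, Sports, Bundled): Service B can switch to News (3 → 5). Not NE.
(Bundled, Bundled, News): Service A gets 6, best alternative 0; Service B gets 8, best alternative 5; Service C gets 7, best alternative 3. No profitable deviation — NE.
(The remaining 3 profiles each have a profitable deviation by the same check.)

The pure Nash equilibria are (News, Sports, News); (News, Bundled, Bundled); (Bundled, Bundled, News).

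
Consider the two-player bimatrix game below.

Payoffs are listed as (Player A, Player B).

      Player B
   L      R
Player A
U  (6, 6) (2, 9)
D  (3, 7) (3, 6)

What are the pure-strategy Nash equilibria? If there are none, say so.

Mark each player's best response to every combination of opponents' strategies; a profile where every player is best-responding is a pure Nash equilibrium.
Player A against L: payoffs 6, 3 → best response U.
Player A against R: payoffs 2, 3 → best response D.
Player B against U: payoffs 6, 9 → best response R.
Player B against D: payoffs 7, 6 → best response L.
No profile is a mutual best response for all players.

There is no pure-strategy Nash equilibrium.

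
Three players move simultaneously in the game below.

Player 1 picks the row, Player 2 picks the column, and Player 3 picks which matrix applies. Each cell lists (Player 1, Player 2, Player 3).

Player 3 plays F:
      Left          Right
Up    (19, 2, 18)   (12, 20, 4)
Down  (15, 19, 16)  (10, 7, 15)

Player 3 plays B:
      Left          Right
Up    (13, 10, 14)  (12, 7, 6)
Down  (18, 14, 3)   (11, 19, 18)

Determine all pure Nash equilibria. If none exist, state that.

(Up, Left, F): Player 2 can switch to Right (2 → 20). Not NE.
(Up, Left, B): Player 1 can switch to Down (13 → 18). Not NE.
(Up, Right, F): Player 3 can switch to B (4 → 6). Not NE.
(Up, Right, B): Player 2 can switch to Left (7 → 10). Not NE.
(Down, Left, F): Player 1 can switch to Up (15 → 19). Not NE.
(Down, Left, B): Player 2 can switch to Right (14 → 19). Not NE.
(Down, Right, F): Player 1 can switch to Up (10 → 12). Not NE.
(Down, Right, B): Player 1 can switch to Up (11 → 12). Not NE.

This game has no pure Nash equilibrium.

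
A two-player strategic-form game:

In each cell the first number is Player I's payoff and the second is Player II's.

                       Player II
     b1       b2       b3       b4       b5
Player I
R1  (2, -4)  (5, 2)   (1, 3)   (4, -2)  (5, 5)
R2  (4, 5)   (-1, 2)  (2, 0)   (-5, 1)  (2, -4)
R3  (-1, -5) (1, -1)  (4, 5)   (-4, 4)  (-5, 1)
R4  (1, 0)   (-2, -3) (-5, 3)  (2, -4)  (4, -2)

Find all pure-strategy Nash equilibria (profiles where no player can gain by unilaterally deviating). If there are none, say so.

Check each profile: it is a Nash equilibrium iff no player can strictly gain by switching unilaterally.
(R1, b1): Player I can switch to R2 (2 → 4). Not NE.
(R1, b2): Player II can switch to b3 (2 → 3). Not NE.
(R1, b3): Player I can switch to R2 (1 → 2). Not NE.
(R1, b4): Player II can switch to b2 (-2 → 2). Not NE.
(R1, b5): Player I gets 5, best alternative 4; Player II gets 5, best alternative 3. No profitable deviation — NE.
(R2, b1): Player I gets 4, best alternative 2; Player II gets 5, best alternative 2. No profitable deviation — NE.
(R2, b2): Player I can switch to R1 (-1 → 5). Not NE.
(R2, b3): Player I can switch to R3 (2 → 4). Not NE.
(R3, b3): Player I gets 4, best alternative 2; Player II gets 5, best alternative 4. No profitable deviation — NE.
(The remaining 11 profiles each have a profitable deviation by the same check.)

Pure-strategy Nash equilibria: (R1, b5), (R2, b1), (R3, b3)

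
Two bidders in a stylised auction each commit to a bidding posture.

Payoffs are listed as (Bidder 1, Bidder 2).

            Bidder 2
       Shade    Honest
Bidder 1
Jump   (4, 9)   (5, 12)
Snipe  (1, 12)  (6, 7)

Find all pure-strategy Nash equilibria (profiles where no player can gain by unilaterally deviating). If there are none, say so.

No pure-strategy Nash equilibrium.

For each player, find the best response to each opponent profile; mutual best responses are the pure NE.
Bidder 1 against Shade: payoffs 4, 1 → best response Jump.
Bidder 1 against Honest: payoffs 5, 6 → best response Snipe.
Bidder 2 against Jump: payoffs 9, 12 → best response Honest.
Bidder 2 against Snipe: payoffs 12, 7 → best response Shade.
No profile is a mutual best response for all players.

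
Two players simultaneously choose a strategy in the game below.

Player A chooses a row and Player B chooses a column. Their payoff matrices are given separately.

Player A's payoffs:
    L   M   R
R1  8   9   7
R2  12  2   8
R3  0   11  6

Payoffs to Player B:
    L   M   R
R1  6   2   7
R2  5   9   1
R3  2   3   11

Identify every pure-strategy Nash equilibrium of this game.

No pure-strategy Nash equilibrium.

Player A against L: payoffs 8, 12, 0 → best response R2.
Player A against M: payoffs 9, 2, 11 → best response R3.
Player A against R: payoffs 7, 8, 6 → best response R2.
Player B against R1: payoffs 6, 2, 7 → best response R.
Player B against R2: payoffs 5, 9, 1 → best response M.
Player B against R3: payoffs 2, 3, 11 → best response R.
No profile is a mutual best response for all players.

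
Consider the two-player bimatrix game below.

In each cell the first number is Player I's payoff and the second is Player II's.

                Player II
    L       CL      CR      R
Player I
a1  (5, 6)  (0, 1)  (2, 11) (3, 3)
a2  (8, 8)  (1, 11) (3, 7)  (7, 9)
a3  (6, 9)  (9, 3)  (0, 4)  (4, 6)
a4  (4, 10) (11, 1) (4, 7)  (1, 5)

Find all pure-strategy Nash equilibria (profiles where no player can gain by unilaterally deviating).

For each player, find the best response to each opponent profile; mutual best responses are the pure NE.
Player I against L: payoffs 5, 8, 6, 4 → best response a2.
Player I against CL: payoffs 0, 1, 9, 11 → best response a4.
Player I against CR: payoffs 2, 3, 0, 4 → best response a4.
Player I against R: payoffs 3, 7, 4, 1 → best response a2.
Player II against a1: payoffs 6, 1, 11, 3 → best response CR.
Player II against a2: payoffs 8, 11, 7, 9 → best response CL.
Player II against a3: payoffs 9, 3, 4, 6 → best response L.
Player II against a4: payoffs 10, 1, 7, 5 → best response L.
No profile is a mutual best response for all players.

This game has no pure Nash equilibrium.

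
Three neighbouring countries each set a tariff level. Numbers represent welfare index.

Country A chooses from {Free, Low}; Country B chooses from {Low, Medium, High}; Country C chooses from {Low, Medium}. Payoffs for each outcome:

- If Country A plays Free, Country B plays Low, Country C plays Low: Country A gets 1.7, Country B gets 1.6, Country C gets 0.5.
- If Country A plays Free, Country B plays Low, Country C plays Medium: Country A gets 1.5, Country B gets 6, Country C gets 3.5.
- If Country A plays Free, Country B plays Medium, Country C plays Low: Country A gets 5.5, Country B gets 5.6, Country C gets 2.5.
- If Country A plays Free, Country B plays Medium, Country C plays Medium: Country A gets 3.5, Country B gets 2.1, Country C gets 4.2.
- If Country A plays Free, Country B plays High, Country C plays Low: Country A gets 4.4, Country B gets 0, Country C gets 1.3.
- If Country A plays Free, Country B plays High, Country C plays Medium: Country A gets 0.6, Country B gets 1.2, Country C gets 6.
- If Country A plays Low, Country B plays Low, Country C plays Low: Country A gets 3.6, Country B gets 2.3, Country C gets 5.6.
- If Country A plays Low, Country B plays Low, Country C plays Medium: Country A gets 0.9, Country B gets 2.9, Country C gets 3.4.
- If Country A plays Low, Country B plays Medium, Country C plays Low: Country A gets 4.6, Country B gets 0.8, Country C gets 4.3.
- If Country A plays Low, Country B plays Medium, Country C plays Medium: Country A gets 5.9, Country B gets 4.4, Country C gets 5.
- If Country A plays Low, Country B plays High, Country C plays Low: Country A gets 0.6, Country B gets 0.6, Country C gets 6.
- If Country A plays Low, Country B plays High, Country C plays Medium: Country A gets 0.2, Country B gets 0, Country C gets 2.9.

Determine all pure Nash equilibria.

Pure-strategy Nash equilibria: (Free, Low, Medium), (Low, Low, Low), (Low, Medium, Medium)

Country A against (Low, Low): payoffs 1.7, 3.6 → best response Low.
Country A against (Low, Medium): payoffs 1.5, 0.9 → best response Free.
Country A against (Medium, Low): payoffs 5.5, 4.6 → best response Free.
Country A against (Medium, Medium): payoffs 3.5, 5.9 → best response Low.
Country A against (High, Low): payoffs 4.4, 0.6 → best response Free.
Country A against (High, Medium): payoffs 0.6, 0.2 → best response Free.
Country B against (Free, Low): payoffs 1.6, 5.6, 0 → best response Medium.
Country B against (Free, Medium): payoffs 6, 2.1, 1.2 → best response Low.
Country B against (Low, Low): payoffs 2.3, 0.8, 0.6 → best response Low.
Country B against (Low, Medium): payoffs 2.9, 4.4, 0 → best response Medium.
Country C against (Free, Low): payoffs 0.5, 3.5 → best response Medium.
Country C against (Free, Medium): payoffs 2.5, 4.2 → best response Medium.
Country C against (Free, High): payoffs 1.3, 6 → best response Medium.
Country C against (Low, Low): payoffs 5.6, 3.4 → best response Low.
Country C against (Low, Medium): payoffs 4.3, 5 → best response Medium.
Country C against (Low, High): payoffs 6, 2.9 → best response Low.
Mutual best responses: (Free, Low, Medium); (Low, Low, Low); (Low, Medium, Medium).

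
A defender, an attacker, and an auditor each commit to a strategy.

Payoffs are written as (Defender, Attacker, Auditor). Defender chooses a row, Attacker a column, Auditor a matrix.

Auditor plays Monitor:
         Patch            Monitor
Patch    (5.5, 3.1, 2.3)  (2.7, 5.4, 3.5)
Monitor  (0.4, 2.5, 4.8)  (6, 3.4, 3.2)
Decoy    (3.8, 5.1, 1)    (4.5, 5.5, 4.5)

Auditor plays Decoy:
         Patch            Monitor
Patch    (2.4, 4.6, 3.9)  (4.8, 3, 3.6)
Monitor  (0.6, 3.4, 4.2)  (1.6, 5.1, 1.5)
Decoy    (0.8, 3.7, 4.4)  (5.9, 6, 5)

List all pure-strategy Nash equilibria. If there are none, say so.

The pure Nash equilibria are (Patch, Patch, Decoy), (Monitor, Monitor, Monitor), (Decoy, Monitor, Decoy).

Check each profile: it is a Nash equilibrium iff no player can strictly gain by switching unilaterally.
(Patch, Patch, Monitor): Attacker can switch to Monitor (3.1 → 5.4). Not NE.
(Patch, Patch, Decoy): Defender gets 2.4, best alternative 0.8; Attacker gets 4.6, best alternative 3; Auditor gets 3.9, best alternative 2.3. No profitable deviation — NE.
(Patch, Monitor, Monitor): Defender can switch to Monitor (2.7 → 6). Not NE.
(Patch, Monitor, Decoy): Defender can switch to Decoy (4.8 → 5.9). Not NE.
(Monitor, Patch, Monitor): Defender can switch to Patch (0.4 → 5.5). Not NE.
(Monitor, Patch, Decoy): Defender can switch to Patch (0.6 → 2.4). Not NE.
(Monitor, Monitor, Monitor): Defender gets 6, best alternative 4.5; Attacker gets 3.4, best alternative 2.5; Auditor gets 3.2, best alternative 1.5. No profitable deviation — NE.
(Monitor, Monitor, Decoy): Defender can switch to Patch (1.6 → 4.8). Not NE.
(Decoy, Patch, Monitor): Defender can switch to Patch (3.8 → 5.5). Not NE.
(Decoy, Patch, Decoy): Defender can switch to Patch (0.8 → 2.4). Not NE.
(Decoy, Monitor, Monitor): Defender can switch to Monitor (4.5 → 6). Not NE.
(Decoy, Monitor, Decoy): Defender gets 5.9, best alternative 4.8; Attacker gets 6, best alternative 3.7; Auditor gets 5, best alternative 4.5. No profitable deviation — NE.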